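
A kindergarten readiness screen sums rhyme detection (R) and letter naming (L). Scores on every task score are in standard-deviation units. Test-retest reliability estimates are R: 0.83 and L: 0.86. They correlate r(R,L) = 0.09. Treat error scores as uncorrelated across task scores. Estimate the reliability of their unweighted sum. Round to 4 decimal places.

Var(R+L) = 2 + 2·[0.09] = 2 + 0.18 = 2.18.
Under uncorrelated errors the observed covariances equal the true-score covariances, so only the own-variance terms attenuate.
True-score variance = [0.83 + 0.86] + 0.18 = 1.69 + 0.18 = 1.87.
Reliability = 1.87 / 2.18 = 0.8578.

0.8578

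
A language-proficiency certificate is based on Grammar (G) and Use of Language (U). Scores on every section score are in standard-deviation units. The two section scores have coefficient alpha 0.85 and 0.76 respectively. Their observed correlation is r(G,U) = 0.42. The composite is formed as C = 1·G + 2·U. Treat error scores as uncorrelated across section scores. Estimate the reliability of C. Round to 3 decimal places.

0.834

Var(C) = 1 + 2² + 2·[2·0.42] = 5 + 1.68 = 6.68.
Under uncorrelated errors the observed covariances equal the true-score covariances, so only the own-variance terms attenuate.
True-score variance = [0.85 + 2²·0.76] + 1.68 = 3.89 + 1.68 = 5.57.
Reliability = 5.57 / 6.68 = 0.834.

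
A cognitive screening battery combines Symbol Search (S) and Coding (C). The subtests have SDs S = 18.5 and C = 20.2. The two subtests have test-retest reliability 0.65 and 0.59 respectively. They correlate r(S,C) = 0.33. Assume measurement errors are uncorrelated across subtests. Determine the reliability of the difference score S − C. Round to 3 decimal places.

0.430

Var(S−C) = 18.5² + 20.2² − 2·18.5·20.2·0.33 = 750.29 − 246.642 = 503.648.
Because errors are independent across components, Cov(Tᵢ,Tⱼ) = Cov(Xᵢ,Xⱼ); the off-diagonal part of the true-score variance is the same as above.
True-score variance = [18.5²·0.65 + 20.2²·0.59] − 246.642 = 463.206 − 246.642 = 216.564.
Reliability = 216.564 / 503.648 = 0.430.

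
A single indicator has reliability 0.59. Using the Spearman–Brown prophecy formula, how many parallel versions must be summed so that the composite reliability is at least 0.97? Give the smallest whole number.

k ≥ ρ*(1−ρ₁)/(ρ₁(1−ρ*)) = 0.97·0.41 / (0.59·0.03) = 22.469.
Smallest integer k = 23.

23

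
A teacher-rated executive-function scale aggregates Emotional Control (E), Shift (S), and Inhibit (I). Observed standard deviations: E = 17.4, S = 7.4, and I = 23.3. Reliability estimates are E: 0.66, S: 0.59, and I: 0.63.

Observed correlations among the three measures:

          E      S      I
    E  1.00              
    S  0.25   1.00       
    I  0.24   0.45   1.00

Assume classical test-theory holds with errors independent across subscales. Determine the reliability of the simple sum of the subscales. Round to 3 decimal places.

Var(E+S+I) = 17.4² + 7.4² + 23.3² + 2·[17.4·7.4·0.25 + 17.4·23.3·0.24 + 7.4·23.3·0.45] = 900.41 + 414.16 = 1314.57.
With uncorrelated errors the cross-covariances are all true-score covariance, so they carry over unchanged; only the diagonal terms shrink to ρᵢσᵢ².
True-score variance = [17.4²·0.66 + 7.4²·0.59 + 23.3²·0.63] + 414.16 = 574.151 + 414.16 = 988.31.
Reliability = 988.31 / 1314.57 = 0.752.

0.752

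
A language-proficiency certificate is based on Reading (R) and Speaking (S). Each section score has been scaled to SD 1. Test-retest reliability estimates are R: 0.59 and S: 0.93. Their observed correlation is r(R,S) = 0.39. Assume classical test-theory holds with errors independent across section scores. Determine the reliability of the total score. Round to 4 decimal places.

0.8273

Var(R+S) = 2 + 2·[0.39] = 2 + 0.78 = 2.78.
Because errors are independent across components, Cov(Tᵢ,Tⱼ) = Cov(Xᵢ,Xⱼ); the off-diagonal part of the true-score variance is the same as above.
True-score variance = [0.59 + 0.93] + 0.78 = 1.52 + 0.78 = 2.3.
Reliability = 2.3 / 2.78 = 0.8273.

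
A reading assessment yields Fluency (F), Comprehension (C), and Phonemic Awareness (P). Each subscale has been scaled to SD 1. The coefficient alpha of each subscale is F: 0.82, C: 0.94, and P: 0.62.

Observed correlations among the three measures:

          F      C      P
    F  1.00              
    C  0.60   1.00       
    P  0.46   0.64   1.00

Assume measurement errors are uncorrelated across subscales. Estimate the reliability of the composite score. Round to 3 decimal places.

0.903

Var(F+C+P) = 3 + 2·[0.60 + 0.46 + 0.64] = 3 + 3.4 = 6.4.
Because errors are independent across components, Cov(Tᵢ,Tⱼ) = Cov(Xᵢ,Xⱼ); the off-diagonal part of the true-score variance is the same as above.
True-score variance = [0.82 + 0.94 + 0.62] + 3.4 = 2.38 + 3.4 = 5.78.
Reliability = 5.78 / 6.4 = 0.903.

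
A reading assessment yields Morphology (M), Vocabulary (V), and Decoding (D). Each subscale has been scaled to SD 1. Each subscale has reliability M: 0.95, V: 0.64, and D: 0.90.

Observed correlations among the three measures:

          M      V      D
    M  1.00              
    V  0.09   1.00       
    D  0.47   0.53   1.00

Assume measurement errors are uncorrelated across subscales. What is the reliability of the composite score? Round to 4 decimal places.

Var(M+V+D) = 3 + 2·[0.09 + 0.47 + 0.53] = 3 + 2.18 = 5.18.
Under uncorrelated errors the observed covariances equal the true-score covariances, so only the own-variance terms attenuate.
True-score variance = [0.95 + 0.64 + 0.90] + 2.18 = 2.49 + 2.18 = 4.67.
Reliability = 4.67 / 5.18 = 0.9015.

0.9015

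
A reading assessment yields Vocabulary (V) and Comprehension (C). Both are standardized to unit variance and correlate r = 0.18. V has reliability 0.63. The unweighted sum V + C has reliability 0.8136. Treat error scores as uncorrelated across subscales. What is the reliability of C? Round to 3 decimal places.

Var(V+C) = 2 + 2·0.18 = 2.360.
True-score variance = ρ_V + ρ_C + 2·0.18, so 0.8136 = (0.63 + ρ_C + 0.36) / 2.360.
ρ_C = 0.8136·2.360 − 0.63 − 0.36 = 0.930.

0.930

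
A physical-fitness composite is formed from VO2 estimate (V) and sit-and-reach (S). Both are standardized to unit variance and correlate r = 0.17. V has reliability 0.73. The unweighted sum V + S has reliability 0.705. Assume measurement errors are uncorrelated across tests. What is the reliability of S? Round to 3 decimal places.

0.580

Var(V+S) = 2 + 2·0.17 = 2.340.
True-score variance = ρ_V + ρ_S + 2·0.17, so 0.705 = (0.73 + ρ_S + 0.34) / 2.340.
ρ_S = 0.705·2.340 − 0.73 − 0.34 = 0.580.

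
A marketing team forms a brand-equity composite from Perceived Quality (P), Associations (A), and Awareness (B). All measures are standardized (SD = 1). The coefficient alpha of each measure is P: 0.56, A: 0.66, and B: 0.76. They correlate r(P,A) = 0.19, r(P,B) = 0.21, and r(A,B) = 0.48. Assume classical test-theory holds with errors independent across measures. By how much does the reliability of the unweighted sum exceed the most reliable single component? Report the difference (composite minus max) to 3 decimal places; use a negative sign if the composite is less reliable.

0.026

Var(sum) = 3 + 1.76 = 4.76; true-score variance = 1.98 + 1.76 = 3.74; composite reliability = 0.7857.
Max component reliability = 0.7600.
Difference = 0.7857 − 0.7600 = 0.026.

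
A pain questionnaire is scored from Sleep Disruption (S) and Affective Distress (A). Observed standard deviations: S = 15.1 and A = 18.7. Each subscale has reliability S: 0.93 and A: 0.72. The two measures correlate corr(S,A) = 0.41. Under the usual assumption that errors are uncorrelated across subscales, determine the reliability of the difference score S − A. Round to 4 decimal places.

0.6710

Var(S−A) = 15.1² + 18.7² − 2·15.1·18.7·0.41 = 577.7 − 231.543 = 346.157.
Because errors are independent across components, Cov(Tᵢ,Tⱼ) = Cov(Xᵢ,Xⱼ); the off-diagonal part of the true-score variance is the same as above.
True-score variance = [15.1²·0.93 + 18.7²·0.72] − 231.543 = 463.826 − 231.543 = 232.283.
Reliability = 232.283 / 346.157 = 0.6710.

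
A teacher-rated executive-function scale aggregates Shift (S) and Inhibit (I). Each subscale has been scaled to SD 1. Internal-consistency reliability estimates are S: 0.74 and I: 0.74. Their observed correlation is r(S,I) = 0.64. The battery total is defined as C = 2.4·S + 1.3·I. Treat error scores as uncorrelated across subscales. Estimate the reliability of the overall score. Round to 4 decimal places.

Var(C) = 2.4² + 1.3² + 2·[3.12·0.64] = 7.45 + 3.9936 = 11.4436.
Because errors are independent across components, Cov(Tᵢ,Tⱼ) = Cov(Xᵢ,Xⱼ); the off-diagonal part of the true-score variance is the same as above.
True-score variance = [2.4²·0.74 + 1.3²·0.74] + 3.9936 = 5.513 + 3.9936 = 9.5066.
Reliability = 9.5066 / 11.4436 = 0.8307.

0.8307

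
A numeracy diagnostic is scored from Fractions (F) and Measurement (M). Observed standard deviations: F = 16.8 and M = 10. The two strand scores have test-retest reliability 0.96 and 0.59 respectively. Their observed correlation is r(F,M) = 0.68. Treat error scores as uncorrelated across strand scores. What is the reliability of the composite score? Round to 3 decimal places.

0.914

Var(F+M) = 16.8² + 10² + 2·[16.8·10·0.68] = 382.24 + 228.48 = 610.72.
With uncorrelated errors the cross-covariances are all true-score covariance, so they carry over unchanged; only the diagonal terms shrink to ρᵢσᵢ².
True-score variance = [16.8²·0.96 + 10²·0.59] + 228.48 = 329.95 + 228.48 = 558.43.
Reliability = 558.43 / 610.72 = 0.914.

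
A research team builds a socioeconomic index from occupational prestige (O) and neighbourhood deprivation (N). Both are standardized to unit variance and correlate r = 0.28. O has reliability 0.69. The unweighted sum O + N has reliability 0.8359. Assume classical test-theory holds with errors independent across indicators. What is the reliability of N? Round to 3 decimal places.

0.890

Var(O+N) = 2 + 2·0.28 = 2.560.
True-score variance = ρ_O + ρ_N + 2·0.28, so 0.8359 = (0.69 + ρ_N + 0.56) / 2.560.
ρ_N = 0.8359·2.560 − 0.69 − 0.56 = 0.890.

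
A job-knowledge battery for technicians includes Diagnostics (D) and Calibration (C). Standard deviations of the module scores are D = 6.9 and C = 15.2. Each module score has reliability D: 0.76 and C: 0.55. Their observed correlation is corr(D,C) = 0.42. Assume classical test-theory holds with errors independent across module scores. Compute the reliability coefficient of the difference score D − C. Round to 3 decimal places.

Var(D−C) = 6.9² + 15.2² − 2·6.9·15.2·0.42 = 278.65 − 88.0992 = 190.551.
Because errors are independent across components, Cov(Tᵢ,Tⱼ) = Cov(Xᵢ,Xⱼ); the off-diagonal part of the true-score variance is the same as above.
True-score variance = [6.9²·0.76 + 15.2²·0.55] − 88.0992 = 163.256 − 88.0992 = 75.1564.
Reliability = 75.1564 / 190.551 = 0.394.

0.394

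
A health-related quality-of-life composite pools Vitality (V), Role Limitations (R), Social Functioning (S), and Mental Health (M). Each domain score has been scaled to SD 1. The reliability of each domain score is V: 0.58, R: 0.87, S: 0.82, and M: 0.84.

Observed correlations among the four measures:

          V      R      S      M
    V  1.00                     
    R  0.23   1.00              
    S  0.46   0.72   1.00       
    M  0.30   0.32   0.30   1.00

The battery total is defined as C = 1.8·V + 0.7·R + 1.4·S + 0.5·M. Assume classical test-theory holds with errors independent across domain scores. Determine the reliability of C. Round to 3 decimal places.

Var(C) = 1.8² + 0.7² + 1.4² + 0.5² + 2·[1.26·0.23 + 2.52·0.46 + 0.9·0.30 + 0.98·0.72 + 0.35·0.32 + 0.7·0.30] = 5.94 + 5.4932 = 11.4332.
Under uncorrelated errors the observed covariances equal the true-score covariances, so only the own-variance terms attenuate.
True-score variance = [1.8²·0.58 + 0.7²·0.87 + 1.4²·0.82 + 0.5²·0.84] + 5.4932 = 4.1227 + 5.4932 = 9.6159.
Reliability = 9.6159 / 11.4332 = 0.841.

0.841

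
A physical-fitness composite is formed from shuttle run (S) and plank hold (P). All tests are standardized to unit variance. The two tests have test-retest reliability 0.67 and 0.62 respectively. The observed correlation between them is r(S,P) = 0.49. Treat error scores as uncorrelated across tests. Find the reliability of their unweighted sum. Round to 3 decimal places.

0.762

Var(S+P) = 2 + 2·[0.49] = 2 + 0.98 = 2.98.
With uncorrelated errors the cross-covariances are all true-score covariance, so they carry over unchanged; only the diagonal terms shrink to ρᵢσᵢ².
True-score variance = [0.67 + 0.62] + 0.98 = 1.29 + 0.98 = 2.27.
Reliability = 2.27 / 2.98 = 0.762.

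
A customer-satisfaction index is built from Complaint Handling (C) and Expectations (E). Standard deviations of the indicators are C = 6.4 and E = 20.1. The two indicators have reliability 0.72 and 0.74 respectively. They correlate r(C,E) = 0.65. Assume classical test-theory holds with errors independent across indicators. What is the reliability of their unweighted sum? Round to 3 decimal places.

Var(C+E) = 6.4² + 20.1² + 2·[6.4·20.1·0.65] = 444.97 + 167.232 = 612.202.
With uncorrelated errors the cross-covariances are all true-score covariance, so they carry over unchanged; only the diagonal terms shrink to ρᵢσᵢ².
True-score variance = [6.4²·0.72 + 20.1²·0.74] + 167.232 = 328.459 + 167.232 = 495.691.
Reliability = 495.691 / 612.202 = 0.810.

0.810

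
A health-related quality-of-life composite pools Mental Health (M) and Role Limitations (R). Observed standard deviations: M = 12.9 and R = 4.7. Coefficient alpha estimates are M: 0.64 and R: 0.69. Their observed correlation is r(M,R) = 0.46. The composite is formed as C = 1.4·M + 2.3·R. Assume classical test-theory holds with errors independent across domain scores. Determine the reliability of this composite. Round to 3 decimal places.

Var(C) = 1.4²·12.9² + 2.3²·4.7² + 2·[3.22·12.9·4.7·0.46] = 443.02 + 179.61 = 622.63.
Because errors are independent across components, Cov(Tᵢ,Tⱼ) = Cov(Xᵢ,Xⱼ); the off-diagonal part of the true-score variance is the same as above.
True-score variance = [1.4²·12.9²·0.64 + 2.3²·4.7²·0.69] + 179.61 = 289.375 + 179.61 = 468.986.
Reliability = 468.986 / 622.63 = 0.753.

0.753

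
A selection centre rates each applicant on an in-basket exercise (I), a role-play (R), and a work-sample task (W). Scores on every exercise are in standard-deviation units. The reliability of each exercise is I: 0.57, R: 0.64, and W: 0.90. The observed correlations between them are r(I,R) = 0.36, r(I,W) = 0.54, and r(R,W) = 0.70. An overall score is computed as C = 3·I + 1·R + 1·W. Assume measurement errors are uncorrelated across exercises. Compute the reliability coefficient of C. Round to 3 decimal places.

Var(C) = 3² + 1 + 1 + 2·[3·0.36 + 3·0.54 + 0.70] = 11 + 6.8 = 17.8.
With uncorrelated errors the cross-covariances are all true-score covariance, so they carry over unchanged; only the diagonal terms shrink to ρᵢσᵢ².
True-score variance = [3²·0.57 + 0.64 + 0.90] + 6.8 = 6.67 + 6.8 = 13.47.
Reliability = 13.47 / 17.8 = 0.757.

0.757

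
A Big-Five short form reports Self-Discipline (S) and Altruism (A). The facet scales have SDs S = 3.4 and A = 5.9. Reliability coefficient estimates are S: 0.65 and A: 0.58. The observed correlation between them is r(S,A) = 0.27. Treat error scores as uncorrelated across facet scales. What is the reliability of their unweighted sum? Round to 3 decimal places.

0.674

Var(S+A) = 3.4² + 5.9² + 2·[3.4·5.9·0.27] = 46.37 + 10.8324 = 57.2024.
Under uncorrelated errors the observed covariances equal the true-score covariances, so only the own-variance terms attenuate.
True-score variance = [3.4²·0.65 + 5.9²·0.58] + 10.8324 = 27.7038 + 10.8324 = 38.5362.
Reliability = 38.5362 / 57.2024 = 0.674.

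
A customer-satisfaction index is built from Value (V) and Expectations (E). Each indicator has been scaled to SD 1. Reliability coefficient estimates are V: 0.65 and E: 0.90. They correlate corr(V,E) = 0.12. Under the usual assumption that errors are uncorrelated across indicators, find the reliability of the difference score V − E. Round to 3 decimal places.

Var(V−E) = 1 + 1 − 2·0.12 = 2 − 0.24 = 1.76.
Under uncorrelated errors the observed covariances equal the true-score covariances, so only the own-variance terms attenuate.
True-score variance = [0.65 + 0.90] − 0.24 = 1.55 − 0.24 = 1.31.
Reliability = 1.31 / 1.76 = 0.744.

0.744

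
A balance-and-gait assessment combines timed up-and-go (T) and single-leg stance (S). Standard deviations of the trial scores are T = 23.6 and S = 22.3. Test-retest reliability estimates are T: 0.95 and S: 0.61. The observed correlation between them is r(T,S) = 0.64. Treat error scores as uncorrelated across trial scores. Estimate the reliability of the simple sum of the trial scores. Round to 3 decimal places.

Var(T+S) = 23.6² + 22.3² + 2·[23.6·22.3·0.64] = 1054.25 + 673.638 = 1727.89.
Because errors are independent across components, Cov(Tᵢ,Tⱼ) = Cov(Xᵢ,Xⱼ); the off-diagonal part of the true-score variance is the same as above.
True-score variance = [23.6²·0.95 + 22.3²·0.61] + 673.638 = 832.459 + 673.638 = 1506.1.
Reliability = 1506.1 / 1727.89 = 0.872.

0.872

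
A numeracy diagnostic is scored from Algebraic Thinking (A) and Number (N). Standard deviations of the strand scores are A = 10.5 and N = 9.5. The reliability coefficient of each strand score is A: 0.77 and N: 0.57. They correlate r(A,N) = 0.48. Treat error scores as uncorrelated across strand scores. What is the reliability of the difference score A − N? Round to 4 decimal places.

0.3874

Var(A−N) = 10.5² + 9.5² − 2·10.5·9.5·0.48 = 200.5 − 95.76 = 104.74.
Under uncorrelated errors the observed covariances equal the true-score covariances, so only the own-variance terms attenuate.
True-score variance = [10.5²·0.77 + 9.5²·0.57] − 95.76 = 136.335 − 95.76 = 40.575.
Reliability = 40.575 / 104.74 = 0.3874.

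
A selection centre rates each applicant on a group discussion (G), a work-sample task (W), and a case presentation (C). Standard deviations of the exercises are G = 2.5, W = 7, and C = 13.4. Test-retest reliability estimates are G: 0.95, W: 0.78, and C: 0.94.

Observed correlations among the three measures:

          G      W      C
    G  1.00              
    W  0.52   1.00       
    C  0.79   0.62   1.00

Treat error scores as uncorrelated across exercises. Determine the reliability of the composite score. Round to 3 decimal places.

Var(G+W+C) = 2.5² + 7² + 13.4² + 2·[2.5·7·0.52 + 2.5·13.4·0.79 + 7·13.4·0.62] = 234.81 + 187.442 = 422.252.
With uncorrelated errors the cross-covariances are all true-score covariance, so they carry over unchanged; only the diagonal terms shrink to ρᵢσᵢ².
True-score variance = [2.5²·0.95 + 7²·0.78 + 13.4²·0.94] + 187.442 = 212.944 + 187.442 = 400.386.
Reliability = 400.386 / 422.252 = 0.948.

0.948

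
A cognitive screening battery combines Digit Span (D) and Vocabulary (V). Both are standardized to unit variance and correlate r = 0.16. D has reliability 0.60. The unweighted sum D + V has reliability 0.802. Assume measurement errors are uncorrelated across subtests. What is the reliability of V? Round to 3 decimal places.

Var(D+V) = 2 + 2·0.16 = 2.320.
True-score variance = ρ_D + ρ_V + 2·0.16, so 0.802 = (0.60 + ρ_V + 0.32) / 2.320.
ρ_V = 0.802·2.320 − 0.60 − 0.32 = 0.941.

0.941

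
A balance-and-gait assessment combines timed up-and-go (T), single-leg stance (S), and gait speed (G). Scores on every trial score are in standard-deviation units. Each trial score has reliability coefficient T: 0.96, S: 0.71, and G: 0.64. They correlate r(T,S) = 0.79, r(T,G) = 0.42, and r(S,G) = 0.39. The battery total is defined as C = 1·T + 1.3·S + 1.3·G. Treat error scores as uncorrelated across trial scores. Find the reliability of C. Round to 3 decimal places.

Var(C) = 1 + 1.3² + 1.3² + 2·[1.3·0.79 + 1.3·0.42 + 1.69·0.39] = 4.38 + 4.4642 = 8.8442.
Because errors are independent across components, Cov(Tᵢ,Tⱼ) = Cov(Xᵢ,Xⱼ); the off-diagonal part of the true-score variance is the same as above.
True-score variance = [0.96 + 1.3²·0.71 + 1.3²·0.64] + 4.4642 = 3.2415 + 4.4642 = 7.7057.
Reliability = 7.7057 / 8.8442 = 0.871.

0.871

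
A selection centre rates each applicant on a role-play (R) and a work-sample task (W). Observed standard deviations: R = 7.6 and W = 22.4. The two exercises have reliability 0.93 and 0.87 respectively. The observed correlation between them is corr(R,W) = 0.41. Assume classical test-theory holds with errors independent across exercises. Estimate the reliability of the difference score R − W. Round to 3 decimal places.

Var(R−W) = 7.6² + 22.4² − 2·7.6·22.4·0.41 = 559.52 − 139.597 = 419.923.
Because errors are independent across components, Cov(Tᵢ,Tⱼ) = Cov(Xᵢ,Xⱼ); the off-diagonal part of the true-score variance is the same as above.
True-score variance = [7.6²·0.93 + 22.4²·0.87] − 139.597 = 490.248 − 139.597 = 350.651.
Reliability = 350.651 / 419.923 = 0.835.

0.835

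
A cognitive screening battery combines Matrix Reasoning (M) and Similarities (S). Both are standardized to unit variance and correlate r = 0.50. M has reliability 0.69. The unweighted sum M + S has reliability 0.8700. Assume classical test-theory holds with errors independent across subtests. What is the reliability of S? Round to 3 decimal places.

Var(M+S) = 2 + 2·0.50 = 3.000.
True-score variance = ρ_M + ρ_S + 2·0.50, so 0.8700 = (0.69 + ρ_S + 1.00) / 3.000.
ρ_S = 0.8700·3.000 − 0.69 − 1.00 = 0.920.

0.920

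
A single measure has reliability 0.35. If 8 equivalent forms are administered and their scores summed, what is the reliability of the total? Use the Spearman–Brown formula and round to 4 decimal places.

0.8116

ρ_k = kρ / (1 + (k−1)ρ) = 8·0.35 / (1 + 7·0.35) = 2.800 / 3.450 = 0.8116.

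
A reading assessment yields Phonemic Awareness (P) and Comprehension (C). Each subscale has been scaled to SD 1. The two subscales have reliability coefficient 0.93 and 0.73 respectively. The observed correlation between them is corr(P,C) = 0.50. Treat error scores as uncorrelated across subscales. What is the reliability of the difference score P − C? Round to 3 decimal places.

Var(P−C) = 1 + 1 − 2·0.50 = 2 − 1 = 1.
Under uncorrelated errors the observed covariances equal the true-score covariances, so only the own-variance terms attenuate.
True-score variance = [0.93 + 0.73] − 1 = 1.66 − 1 = 0.66.
Reliability = 0.66 / 1 = 0.660.

0.660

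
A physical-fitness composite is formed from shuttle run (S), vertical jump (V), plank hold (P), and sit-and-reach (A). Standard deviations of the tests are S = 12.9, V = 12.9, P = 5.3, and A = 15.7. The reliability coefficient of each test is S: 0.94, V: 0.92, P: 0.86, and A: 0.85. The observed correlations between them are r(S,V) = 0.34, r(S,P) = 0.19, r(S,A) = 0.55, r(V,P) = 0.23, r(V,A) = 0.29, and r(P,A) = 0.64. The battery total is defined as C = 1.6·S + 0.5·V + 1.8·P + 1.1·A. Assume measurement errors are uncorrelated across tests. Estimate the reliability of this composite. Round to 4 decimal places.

0.9497

Var(C) = 1.6²·12.9² + 0.5²·12.9² + 1.8²·5.3² + 1.1²·15.7² + 2·[0.8·12.9·12.9·0.34 + 2.88·12.9·5.3·0.19 + 1.76·12.9·15.7·0.55 + 0.9·12.9·5.3·0.23 + 0.55·12.9·15.7·0.29 + 1.98·5.3·15.7·0.64] = 856.877 + 861.249 = 1718.13.
Because errors are independent across components, Cov(Tᵢ,Tⱼ) = Cov(Xᵢ,Xⱼ); the off-diagonal part of the true-score variance is the same as above.
True-score variance = [1.6²·12.9²·0.94 + 0.5²·12.9²·0.92 + 1.8²·5.3²·0.86 + 1.1²·15.7²·0.85] + 861.249 = 770.508 + 861.249 = 1631.76.
Reliability = 1631.76 / 1718.13 = 0.9497.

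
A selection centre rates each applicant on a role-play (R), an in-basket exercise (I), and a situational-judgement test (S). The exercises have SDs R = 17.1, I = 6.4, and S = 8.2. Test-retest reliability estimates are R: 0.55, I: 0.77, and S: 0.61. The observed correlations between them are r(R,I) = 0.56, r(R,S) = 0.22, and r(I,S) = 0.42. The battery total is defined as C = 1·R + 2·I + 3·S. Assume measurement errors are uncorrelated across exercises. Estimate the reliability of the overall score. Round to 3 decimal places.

0.769

Var(C) = 17.1² + 2²·6.4² + 3²·8.2² + 2·[2·17.1·6.4·0.56 + 3·17.1·8.2·0.22 + 6·6.4·8.2·0.42] = 1061.41 + 694.735 = 1756.15.
Because errors are independent across components, Cov(Tᵢ,Tⱼ) = Cov(Xᵢ,Xⱼ); the off-diagonal part of the true-score variance is the same as above.
True-score variance = [17.1²·0.55 + 2²·6.4²·0.77 + 3²·8.2²·0.61] + 694.735 = 656.13 + 694.735 = 1350.87.
Reliability = 1350.87 / 1756.15 = 0.769.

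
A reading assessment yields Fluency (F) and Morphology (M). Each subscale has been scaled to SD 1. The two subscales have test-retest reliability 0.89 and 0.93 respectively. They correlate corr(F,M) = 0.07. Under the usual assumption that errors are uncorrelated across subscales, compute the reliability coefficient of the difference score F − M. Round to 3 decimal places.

Var(F−M) = 1 + 1 − 2·0.07 = 2 − 0.14 = 1.86.
With uncorrelated errors the cross-covariances are all true-score covariance, so they carry over unchanged; only the diagonal terms shrink to ρᵢσᵢ².
True-score variance = [0.89 + 0.93] − 0.14 = 1.82 − 0.14 = 1.68.
Reliability = 1.68 / 1.86 = 0.903.

0.903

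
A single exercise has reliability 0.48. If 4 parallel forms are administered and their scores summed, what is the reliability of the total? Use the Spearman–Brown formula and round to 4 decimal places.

0.7869

ρ_k = kρ / (1 + (k−1)ρ) = 4·0.48 / (1 + 3·0.48) = 1.920 / 2.440 = 0.7869.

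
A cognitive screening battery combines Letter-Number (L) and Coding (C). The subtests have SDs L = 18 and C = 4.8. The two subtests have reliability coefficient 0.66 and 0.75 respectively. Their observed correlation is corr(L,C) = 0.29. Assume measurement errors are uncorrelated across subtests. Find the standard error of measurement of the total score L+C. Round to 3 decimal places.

10.767

Var(total) = 347.04 + 50.112 = 397.152.
True-score variance = 231.12 + 50.112 = 281.232, so reliability = 0.7081.
Error variance = 397.152 − 281.232 = 115.92; SEM = √115.92 = 10.767.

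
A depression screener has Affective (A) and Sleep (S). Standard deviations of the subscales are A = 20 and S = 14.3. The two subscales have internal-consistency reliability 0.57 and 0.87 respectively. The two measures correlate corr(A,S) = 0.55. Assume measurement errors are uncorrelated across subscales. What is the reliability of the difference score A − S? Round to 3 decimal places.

0.315

Var(A−S) = 20² + 14.3² − 2·20·14.3·0.55 = 604.49 − 314.6 = 289.89.
With uncorrelated errors the cross-covariances are all true-score covariance, so they carry over unchanged; only the diagonal terms shrink to ρᵢσᵢ².
True-score variance = [20²·0.57 + 14.3²·0.87] − 314.6 = 405.906 − 314.6 = 91.3063.
Reliability = 91.3063 / 289.89 = 0.315.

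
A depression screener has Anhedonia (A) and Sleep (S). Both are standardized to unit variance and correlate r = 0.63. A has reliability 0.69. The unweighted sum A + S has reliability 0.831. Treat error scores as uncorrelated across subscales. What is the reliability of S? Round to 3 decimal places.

0.759

Var(A+S) = 2 + 2·0.63 = 3.260.
True-score variance = ρ_A + ρ_S + 2·0.63, so 0.831 = (0.69 + ρ_S + 1.26) / 3.260.
ρ_S = 0.831·3.260 − 0.69 − 1.26 = 0.759.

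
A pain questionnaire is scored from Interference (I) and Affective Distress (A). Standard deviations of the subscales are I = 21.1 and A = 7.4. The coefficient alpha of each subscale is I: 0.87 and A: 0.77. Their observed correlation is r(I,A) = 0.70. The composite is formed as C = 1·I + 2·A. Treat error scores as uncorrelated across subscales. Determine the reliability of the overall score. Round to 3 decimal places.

Var(C) = 21.1² + 2²·7.4² + 2·[2·21.1·7.4·0.70] = 664.25 + 437.192 = 1101.44.
With uncorrelated errors the cross-covariances are all true-score covariance, so they carry over unchanged; only the diagonal terms shrink to ρᵢσᵢ².
True-score variance = [21.1²·0.87 + 2²·7.4²·0.77] + 437.192 = 555.994 + 437.192 = 993.186.
Reliability = 993.186 / 1101.44 = 0.902.

0.902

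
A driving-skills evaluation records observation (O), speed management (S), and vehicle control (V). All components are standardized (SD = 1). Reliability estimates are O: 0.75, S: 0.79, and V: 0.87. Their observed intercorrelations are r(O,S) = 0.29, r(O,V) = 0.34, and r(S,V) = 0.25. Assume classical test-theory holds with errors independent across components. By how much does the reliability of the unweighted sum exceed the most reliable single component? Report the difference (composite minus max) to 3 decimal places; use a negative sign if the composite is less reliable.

Var(sum) = 3 + 1.76 = 4.76; true-score variance = 2.41 + 1.76 = 4.17; composite reliability = 0.8761.
Max component reliability = 0.8700.
Difference = 0.8761 − 0.8700 = 0.006.

0.006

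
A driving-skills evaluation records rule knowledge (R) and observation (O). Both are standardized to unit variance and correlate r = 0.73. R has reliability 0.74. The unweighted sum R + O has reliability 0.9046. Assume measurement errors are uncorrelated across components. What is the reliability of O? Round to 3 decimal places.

Var(R+O) = 2 + 2·0.73 = 3.460.
True-score variance = ρ_R + ρ_O + 2·0.73, so 0.9046 = (0.74 + ρ_O + 1.46) / 3.460.
ρ_O = 0.9046·3.460 − 0.74 − 1.46 = 0.930.

0.930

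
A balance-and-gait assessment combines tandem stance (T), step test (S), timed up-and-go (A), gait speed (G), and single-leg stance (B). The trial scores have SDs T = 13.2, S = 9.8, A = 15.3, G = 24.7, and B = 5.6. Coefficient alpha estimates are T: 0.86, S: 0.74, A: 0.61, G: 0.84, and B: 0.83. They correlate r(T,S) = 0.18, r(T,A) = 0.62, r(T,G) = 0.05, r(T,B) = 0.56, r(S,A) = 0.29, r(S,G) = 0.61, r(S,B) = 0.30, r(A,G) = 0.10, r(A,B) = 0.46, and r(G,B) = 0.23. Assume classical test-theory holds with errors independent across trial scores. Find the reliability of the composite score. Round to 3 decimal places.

Var(T+S+A+G+B) = 13.2² + 9.8² + 15.3² + 24.7² + 5.6² + 2·[13.2·9.8·0.18 + 13.2·15.3·0.62 + 13.2·24.7·0.05 + 13.2·5.6·0.56 + 9.8·15.3·0.29 + 9.8·24.7·0.61 + 9.8·5.6·0.30 + 15.3·24.7·0.10 + 15.3·5.6·0.46 + 24.7·5.6·0.23] = 1145.82 + 1045.64 = 2191.46.
Under uncorrelated errors the observed covariances equal the true-score covariances, so only the own-variance terms attenuate.
True-score variance = [13.2²·0.86 + 9.8²·0.74 + 15.3²·0.61 + 24.7²·0.84 + 5.6²·0.83] + 1045.64 = 902.215 + 1045.64 = 1947.85.
Reliability = 1947.85 / 2191.46 = 0.889.

0.889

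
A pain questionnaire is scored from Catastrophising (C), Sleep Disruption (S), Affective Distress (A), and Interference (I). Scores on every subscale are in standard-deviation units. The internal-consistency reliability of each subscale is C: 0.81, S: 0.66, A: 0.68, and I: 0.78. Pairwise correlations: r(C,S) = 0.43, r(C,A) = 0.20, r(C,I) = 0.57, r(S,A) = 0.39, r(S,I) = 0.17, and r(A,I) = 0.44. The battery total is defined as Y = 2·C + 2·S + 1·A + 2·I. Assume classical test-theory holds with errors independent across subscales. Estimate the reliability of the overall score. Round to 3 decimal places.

0.875

Var(Y) = 2² + 2² + 1 + 2² + 2·[4·0.43 + 2·0.20 + 4·0.57 + 2·0.39 + 4·0.17 + 2·0.44] = 13 + 13.48 = 26.48.
Under uncorrelated errors the observed covariances equal the true-score covariances, so only the own-variance terms attenuate.
True-score variance = [2²·0.81 + 2²·0.66 + 0.68 + 2²·0.78] + 13.48 = 9.68 + 13.48 = 23.16.
Reliability = 23.16 / 26.48 = 0.875.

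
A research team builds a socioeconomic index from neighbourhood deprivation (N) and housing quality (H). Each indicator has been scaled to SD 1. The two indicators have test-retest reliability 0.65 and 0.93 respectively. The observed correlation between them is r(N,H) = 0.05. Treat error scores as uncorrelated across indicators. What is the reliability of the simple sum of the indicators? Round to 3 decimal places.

0.800

Var(N+H) = 2 + 2·[0.05] = 2 + 0.1 = 2.1.
Because errors are independent across components, Cov(Tᵢ,Tⱼ) = Cov(Xᵢ,Xⱼ); the off-diagonal part of the true-score variance is the same as above.
True-score variance = [0.65 + 0.93] + 0.1 = 1.58 + 0.1 = 1.68.
Reliability = 1.68 / 2.1 = 0.800.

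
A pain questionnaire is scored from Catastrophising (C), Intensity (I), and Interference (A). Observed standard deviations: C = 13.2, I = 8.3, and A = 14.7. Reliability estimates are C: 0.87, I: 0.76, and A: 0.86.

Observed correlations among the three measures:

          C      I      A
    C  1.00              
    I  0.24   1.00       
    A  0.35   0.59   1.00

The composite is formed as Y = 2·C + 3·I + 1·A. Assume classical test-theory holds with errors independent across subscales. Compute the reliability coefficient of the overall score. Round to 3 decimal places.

Var(Y) = 2²·13.2² + 3²·8.3² + 14.7² + 2·[6·13.2·8.3·0.24 + 2·13.2·14.7·0.35 + 3·8.3·14.7·0.59] = 1533.06 + 1019.1 = 2552.16.
Under uncorrelated errors the observed covariances equal the true-score covariances, so only the own-variance terms attenuate.
True-score variance = [2²·13.2²·0.87 + 3²·8.3²·0.76 + 14.7²·0.86] + 1019.1 = 1263.4 + 1019.1 = 2282.5.
Reliability = 2282.5 / 2552.16 = 0.894.

0.894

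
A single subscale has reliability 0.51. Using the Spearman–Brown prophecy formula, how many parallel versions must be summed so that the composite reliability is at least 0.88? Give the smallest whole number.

8

k ≥ ρ*(1−ρ₁)/(ρ₁(1−ρ*)) = 0.88·0.49 / (0.51·0.12) = 7.046.
Smallest integer k = 8.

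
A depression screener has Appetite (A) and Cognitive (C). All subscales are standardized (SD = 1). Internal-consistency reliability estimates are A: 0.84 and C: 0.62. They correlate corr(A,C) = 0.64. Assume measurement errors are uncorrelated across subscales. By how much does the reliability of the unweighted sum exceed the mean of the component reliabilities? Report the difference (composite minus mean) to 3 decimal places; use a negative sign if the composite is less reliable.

0.105

Var(sum) = 2 + 1.28 = 3.28; true-score variance = 1.46 + 1.28 = 2.74; composite reliability = 0.8354.
Mean component reliability = 0.7300.
Difference = 0.8354 − 0.7300 = 0.105.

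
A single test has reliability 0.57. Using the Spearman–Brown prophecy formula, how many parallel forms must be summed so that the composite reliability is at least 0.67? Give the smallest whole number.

k ≥ ρ*(1−ρ₁)/(ρ₁(1−ρ*)) = 0.67·0.43 / (0.57·0.33) = 1.532.
Smallest integer k = 2.

2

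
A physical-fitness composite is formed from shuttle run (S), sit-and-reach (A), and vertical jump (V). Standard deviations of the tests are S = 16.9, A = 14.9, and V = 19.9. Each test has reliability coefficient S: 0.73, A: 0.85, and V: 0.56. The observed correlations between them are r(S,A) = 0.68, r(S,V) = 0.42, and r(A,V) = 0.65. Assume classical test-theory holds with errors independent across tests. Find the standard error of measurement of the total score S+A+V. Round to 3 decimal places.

Var(total) = 903.63 + 1010.42 = 1914.05.
True-score variance = 618.969 + 1010.42 = 1629.39, so reliability = 0.8513.
Error variance = 1914.05 − 1629.39 = 284.661; SEM = √284.661 = 16.872.

16.872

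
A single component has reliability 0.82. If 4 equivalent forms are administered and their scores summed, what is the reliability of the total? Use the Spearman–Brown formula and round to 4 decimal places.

0.9480

ρ_k = kρ / (1 + (k−1)ρ) = 4·0.82 / (1 + 3·0.82) = 3.280 / 3.460 = 0.9480.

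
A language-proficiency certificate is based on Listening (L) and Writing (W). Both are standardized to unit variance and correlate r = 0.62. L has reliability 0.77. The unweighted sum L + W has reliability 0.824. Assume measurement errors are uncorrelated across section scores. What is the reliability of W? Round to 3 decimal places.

Var(L+W) = 2 + 2·0.62 = 3.240.
True-score variance = ρ_L + ρ_W + 2·0.62, so 0.824 = (0.77 + ρ_W + 1.24) / 3.240.
ρ_W = 0.824·3.240 − 0.77 − 1.24 = 0.660.

0.660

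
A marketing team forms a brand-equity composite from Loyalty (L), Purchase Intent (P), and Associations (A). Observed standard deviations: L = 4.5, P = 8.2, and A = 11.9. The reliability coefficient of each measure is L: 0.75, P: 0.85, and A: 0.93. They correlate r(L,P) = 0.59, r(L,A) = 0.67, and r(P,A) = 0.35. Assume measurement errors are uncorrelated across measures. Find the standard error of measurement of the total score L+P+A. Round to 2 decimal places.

5.01

Var(total) = 229.1 + 183.605 = 412.705.
True-score variance = 204.039 + 183.605 = 387.644, so reliability = 0.9393.
Error variance = 412.705 − 387.644 = 25.0612; SEM = √25.0612 = 5.01.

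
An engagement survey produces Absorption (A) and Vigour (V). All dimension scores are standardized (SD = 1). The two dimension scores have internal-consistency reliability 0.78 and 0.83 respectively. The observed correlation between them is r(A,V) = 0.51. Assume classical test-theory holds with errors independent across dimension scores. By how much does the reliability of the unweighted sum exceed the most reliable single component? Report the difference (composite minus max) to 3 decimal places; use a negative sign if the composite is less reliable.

0.041

Var(sum) = 2 + 1.02 = 3.02; true-score variance = 1.61 + 1.02 = 2.63; composite reliability = 0.8709.
Max component reliability = 0.8300.
Difference = 0.8709 − 0.8300 = 0.041.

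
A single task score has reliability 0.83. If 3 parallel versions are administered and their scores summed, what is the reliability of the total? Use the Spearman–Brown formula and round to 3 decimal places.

ρ_k = kρ / (1 + (k−1)ρ) = 3·0.83 / (1 + 2·0.83) = 2.490 / 2.660 = 0.936.

0.936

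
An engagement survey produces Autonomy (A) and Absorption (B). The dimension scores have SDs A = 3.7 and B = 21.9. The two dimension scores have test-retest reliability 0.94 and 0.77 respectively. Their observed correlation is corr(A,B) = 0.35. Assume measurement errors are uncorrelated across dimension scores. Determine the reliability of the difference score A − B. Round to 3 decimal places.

0.745

Var(A−B) = 3.7² + 21.9² − 2·3.7·21.9·0.35 = 493.3 − 56.721 = 436.579.
Because errors are independent across components, Cov(Tᵢ,Tⱼ) = Cov(Xᵢ,Xⱼ); the off-diagonal part of the true-score variance is the same as above.
True-score variance = [3.7²·0.94 + 21.9²·0.77] − 56.721 = 382.168 − 56.721 = 325.447.
Reliability = 325.447 / 436.579 = 0.745.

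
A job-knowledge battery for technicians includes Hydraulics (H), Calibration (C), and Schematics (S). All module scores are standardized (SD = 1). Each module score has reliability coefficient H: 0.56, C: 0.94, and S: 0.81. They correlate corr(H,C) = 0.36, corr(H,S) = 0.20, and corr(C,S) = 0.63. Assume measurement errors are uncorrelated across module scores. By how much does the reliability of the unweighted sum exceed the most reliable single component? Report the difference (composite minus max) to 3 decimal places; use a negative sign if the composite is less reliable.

Var(sum) = 3 + 2.38 = 5.38; true-score variance = 2.31 + 2.38 = 4.69; composite reliability = 0.8717.
Max component reliability = 0.9400.
Difference = 0.8717 − 0.9400 = -0.068.

-0.068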